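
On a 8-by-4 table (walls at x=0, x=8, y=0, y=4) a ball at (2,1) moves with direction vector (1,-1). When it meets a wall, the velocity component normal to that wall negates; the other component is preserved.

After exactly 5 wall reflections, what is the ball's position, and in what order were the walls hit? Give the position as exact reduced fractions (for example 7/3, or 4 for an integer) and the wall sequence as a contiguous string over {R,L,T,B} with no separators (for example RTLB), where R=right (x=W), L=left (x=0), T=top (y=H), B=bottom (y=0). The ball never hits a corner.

Final position: (1,4)
Wall sequence: BTRBT

1. t=1 → B at (3,0); v=(1,1)
2. t=4 → T at (7,4); v=(1,-1)
3. t=1 → R at (8,3); v=(-1,-1)
4. t=3 → B at (5,0); v=(-1,1)
5. t=4 → T at (1,4); v=(-1,-1)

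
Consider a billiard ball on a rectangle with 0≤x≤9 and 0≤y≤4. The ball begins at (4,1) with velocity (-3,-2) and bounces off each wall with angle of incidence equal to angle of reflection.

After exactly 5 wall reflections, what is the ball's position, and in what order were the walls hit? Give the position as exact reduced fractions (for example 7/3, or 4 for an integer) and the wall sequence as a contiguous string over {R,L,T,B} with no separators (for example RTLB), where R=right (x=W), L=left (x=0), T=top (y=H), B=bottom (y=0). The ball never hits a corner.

Final position: (17/2,0)
Wall sequence: BLTRB

1. t=1/2 → B at (5/2,0); v=(-3,2)
2. t=5/6 → L at (0,5/3); v=(3,2)
3. t=7/6 → T at (7/2,4); v=(3,-2)
4. t=11/6 → R at (9,1/3); v=(-3,-2)
5. t=1/6 → B at (17/2,0); v=(-3,2)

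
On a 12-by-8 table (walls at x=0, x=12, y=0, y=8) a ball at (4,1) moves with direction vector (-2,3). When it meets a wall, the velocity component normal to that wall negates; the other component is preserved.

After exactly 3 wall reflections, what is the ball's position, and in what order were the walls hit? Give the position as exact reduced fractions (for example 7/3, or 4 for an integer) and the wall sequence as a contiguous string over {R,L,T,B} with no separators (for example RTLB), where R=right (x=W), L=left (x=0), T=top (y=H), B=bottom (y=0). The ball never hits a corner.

1. t=2 → L at (0,7); v=(2,3)
2. t=1/3 → T at (2/3,8); v=(2,-3)
3. t=8/3 → B at (6,0); v=(2,3)

Final position: (6,0)
Wall sequence: LTB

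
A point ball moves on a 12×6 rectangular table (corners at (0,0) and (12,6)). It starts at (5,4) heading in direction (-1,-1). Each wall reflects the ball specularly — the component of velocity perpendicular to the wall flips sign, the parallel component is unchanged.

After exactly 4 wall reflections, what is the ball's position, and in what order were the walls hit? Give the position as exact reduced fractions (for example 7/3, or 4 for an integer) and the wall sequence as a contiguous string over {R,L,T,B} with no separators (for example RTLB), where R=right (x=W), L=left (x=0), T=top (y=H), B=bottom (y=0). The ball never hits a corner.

1. t=4 → B at (1,0); v=(-1,1)
2. t=1 → L at (0,1); v=(1,1)
3. t=5 → T at (5,6); v=(1,-1)
4. t=6 → B at (11,0); v=(1,1)

Final position: (11,0)
Wall sequence: BLTB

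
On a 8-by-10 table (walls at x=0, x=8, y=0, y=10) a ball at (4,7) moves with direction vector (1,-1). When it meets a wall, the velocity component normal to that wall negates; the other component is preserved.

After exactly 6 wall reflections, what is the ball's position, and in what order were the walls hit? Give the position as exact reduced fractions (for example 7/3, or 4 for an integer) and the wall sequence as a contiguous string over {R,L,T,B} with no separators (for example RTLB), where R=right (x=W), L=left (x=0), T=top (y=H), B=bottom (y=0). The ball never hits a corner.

Final position: (1,0)
Wall sequence: RBLTRB

1. t=4 → R at (8,3); v=(-1,-1)
2. t=3 → B at (5,0); v=(-1,1)
3. t=5 → L at (0,5); v=(1,1)
4. t=5 → T at (5,10); v=(1,-1)
5. t=3 → R at (8,7); v=(-1,-1)
6. t=7 → B at (1,0); v=(-1,1)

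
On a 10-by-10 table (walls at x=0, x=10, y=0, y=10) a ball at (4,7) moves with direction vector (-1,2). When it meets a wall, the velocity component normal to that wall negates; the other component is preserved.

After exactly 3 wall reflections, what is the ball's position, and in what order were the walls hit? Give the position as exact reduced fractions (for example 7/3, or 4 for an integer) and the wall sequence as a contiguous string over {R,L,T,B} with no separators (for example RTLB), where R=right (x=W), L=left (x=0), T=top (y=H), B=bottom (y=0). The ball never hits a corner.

1. t=3/2 → T at (5/2,10); v=(-1,-2)
2. t=5/2 → L at (0,5); v=(1,-2)
3. t=5/2 → B at (5/2,0); v=(1,2)

Final position: (5/2,0)
Wall sequence: TLB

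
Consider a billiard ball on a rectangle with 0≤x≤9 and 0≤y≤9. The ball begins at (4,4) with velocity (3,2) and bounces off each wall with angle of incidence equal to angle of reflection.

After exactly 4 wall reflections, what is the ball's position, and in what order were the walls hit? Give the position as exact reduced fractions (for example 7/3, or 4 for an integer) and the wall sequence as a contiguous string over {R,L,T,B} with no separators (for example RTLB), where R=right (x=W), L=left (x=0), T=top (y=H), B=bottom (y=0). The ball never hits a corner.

1. t=5/3 → R at (9,22/3); v=(-3,2)
2. t=5/6 → T at (13/2,9); v=(-3,-2)
3. t=13/6 → L at (0,14/3); v=(3,-2)
4. t=7/3 → B at (7,0); v=(3,2)

Final position: (7,0)
Wall sequence: RTLB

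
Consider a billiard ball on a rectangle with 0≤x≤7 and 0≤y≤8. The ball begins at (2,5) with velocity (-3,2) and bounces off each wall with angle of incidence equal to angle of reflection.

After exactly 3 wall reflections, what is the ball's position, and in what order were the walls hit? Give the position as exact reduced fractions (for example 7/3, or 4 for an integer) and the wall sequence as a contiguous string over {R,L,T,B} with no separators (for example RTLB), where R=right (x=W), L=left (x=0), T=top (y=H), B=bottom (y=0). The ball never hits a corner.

1. t=2/3 → L at (0,19/3); v=(3,2)
2. t=5/6 → T at (5/2,8); v=(3,-2)
3. t=3/2 → R at (7,5); v=(-3,-2)

Final position: (7,5)
Wall sequence: LTR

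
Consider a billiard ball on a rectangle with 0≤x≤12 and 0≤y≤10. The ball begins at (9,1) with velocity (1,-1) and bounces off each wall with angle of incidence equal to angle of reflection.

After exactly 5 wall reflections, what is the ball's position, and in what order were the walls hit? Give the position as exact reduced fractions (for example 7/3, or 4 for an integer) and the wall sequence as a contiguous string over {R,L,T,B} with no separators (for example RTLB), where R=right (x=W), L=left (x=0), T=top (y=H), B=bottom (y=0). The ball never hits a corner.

1. t=1 → B at (10,0); v=(1,1)
2. t=2 → R at (12,2); v=(-1,1)
3. t=8 → T at (4,10); v=(-1,-1)
4. t=4 → L at (0,6); v=(1,-1)
5. t=6 → B at (6,0); v=(1,1)

Final position: (6,0)
Wall sequence: BRTLB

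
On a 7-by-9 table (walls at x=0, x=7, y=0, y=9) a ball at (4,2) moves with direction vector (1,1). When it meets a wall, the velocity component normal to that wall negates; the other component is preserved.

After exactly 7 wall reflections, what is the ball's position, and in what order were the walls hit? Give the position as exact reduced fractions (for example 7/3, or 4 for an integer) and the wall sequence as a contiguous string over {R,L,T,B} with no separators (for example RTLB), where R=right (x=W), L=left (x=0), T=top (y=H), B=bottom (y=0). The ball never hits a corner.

Final position: (1,9)
Wall sequence: RTLBRLT

1. t=3 → R at (7,5); v=(-1,1)
2. t=4 → T at (3,9); v=(-1,-1)
3. t=3 → L at (0,6); v=(1,-1)
4. t=6 → B at (6,0); v=(1,1)
5. t=1 → R at (7,1); v=(-1,1)
6. t=7 → L at (0,8); v=(1,1)
7. t=1 → T at (1,9); v=(1,-1)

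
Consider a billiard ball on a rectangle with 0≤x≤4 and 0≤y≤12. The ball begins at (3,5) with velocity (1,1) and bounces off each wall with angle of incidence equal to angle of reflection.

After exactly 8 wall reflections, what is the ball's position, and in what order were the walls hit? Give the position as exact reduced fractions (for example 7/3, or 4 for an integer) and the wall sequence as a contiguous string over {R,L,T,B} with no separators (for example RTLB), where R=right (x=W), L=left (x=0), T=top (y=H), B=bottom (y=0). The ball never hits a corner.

Final position: (0,2)
Wall sequence: RLTRLRBL

1. t=1 → R at (4,6); v=(-1,1)
2. t=4 → L at (0,10); v=(1,1)
3. t=2 → T at (2,12); v=(1,-1)
4. t=2 → R at (4,10); v=(-1,-1)
5. t=4 → L at (0,6); v=(1,-1)
6. t=4 → R at (4,2); v=(-1,-1)
7. t=2 → B at (2,0); v=(-1,1)
8. t=2 → L at (0,2); v=(1,1)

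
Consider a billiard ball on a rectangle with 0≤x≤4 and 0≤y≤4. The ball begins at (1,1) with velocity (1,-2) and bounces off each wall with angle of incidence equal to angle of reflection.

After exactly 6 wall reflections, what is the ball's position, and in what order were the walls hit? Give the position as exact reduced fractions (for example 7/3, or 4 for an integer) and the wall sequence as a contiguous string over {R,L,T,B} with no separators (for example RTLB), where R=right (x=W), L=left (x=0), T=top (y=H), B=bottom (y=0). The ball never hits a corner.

Final position: (0,3)
Wall sequence: BTRBTL

1. t=1/2 → B at (3/2,0); v=(1,2)
2. t=2 → T at (7/2,4); v=(1,-2)
3. t=1/2 → R at (4,3); v=(-1,-2)
4. t=3/2 → B at (5/2,0); v=(-1,2)
5. t=2 → T at (1/2,4); v=(-1,-2)
6. t=1/2 → L at (0,3); v=(1,-2)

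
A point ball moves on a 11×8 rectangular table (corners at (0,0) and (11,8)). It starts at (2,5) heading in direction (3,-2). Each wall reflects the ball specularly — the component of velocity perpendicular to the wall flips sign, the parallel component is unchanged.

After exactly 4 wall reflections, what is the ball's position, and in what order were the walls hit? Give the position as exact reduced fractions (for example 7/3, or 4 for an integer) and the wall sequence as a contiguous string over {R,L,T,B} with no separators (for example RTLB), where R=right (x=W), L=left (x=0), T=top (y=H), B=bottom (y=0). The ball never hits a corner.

1. t=5/2 → B at (19/2,0); v=(3,2)
2. t=1/2 → R at (11,1); v=(-3,2)
3. t=7/2 → T at (1/2,8); v=(-3,-2)
4. t=1/6 → L at (0,23/3); v=(3,-2)

Final position: (0,23/3)
Wall sequence: BRTL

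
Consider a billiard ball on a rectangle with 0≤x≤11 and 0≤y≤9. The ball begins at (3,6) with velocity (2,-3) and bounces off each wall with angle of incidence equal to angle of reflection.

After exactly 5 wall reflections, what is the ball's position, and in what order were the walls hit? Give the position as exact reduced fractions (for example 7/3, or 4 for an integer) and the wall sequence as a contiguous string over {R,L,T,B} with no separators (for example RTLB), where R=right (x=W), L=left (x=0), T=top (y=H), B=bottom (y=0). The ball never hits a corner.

1. t=2 → B at (7,0); v=(2,3)
2. t=2 → R at (11,6); v=(-2,3)
3. t=1 → T at (9,9); v=(-2,-3)
4. t=3 → B at (3,0); v=(-2,3)
5. t=3/2 → L at (0,9/2); v=(2,3)

Final position: (0,9/2)
Wall sequence: BRTBL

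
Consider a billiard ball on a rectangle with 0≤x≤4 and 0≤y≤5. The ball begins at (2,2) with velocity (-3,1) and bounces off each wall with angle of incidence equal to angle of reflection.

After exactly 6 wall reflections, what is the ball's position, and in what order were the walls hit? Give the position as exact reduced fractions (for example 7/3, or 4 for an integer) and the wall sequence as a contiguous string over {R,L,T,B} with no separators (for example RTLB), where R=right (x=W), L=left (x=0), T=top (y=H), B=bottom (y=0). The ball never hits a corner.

1. t=2/3 → L at (0,8/3); v=(3,1)
2. t=4/3 → R at (4,4); v=(-3,1)
3. t=1 → T at (1,5); v=(-3,-1)
4. t=1/3 → L at (0,14/3); v=(3,-1)
5. t=4/3 → R at (4,10/3); v=(-3,-1)
6. t=4/3 → L at (0,2); v=(3,-1)

Final position: (0,2)
Wall sequence: LRTLRL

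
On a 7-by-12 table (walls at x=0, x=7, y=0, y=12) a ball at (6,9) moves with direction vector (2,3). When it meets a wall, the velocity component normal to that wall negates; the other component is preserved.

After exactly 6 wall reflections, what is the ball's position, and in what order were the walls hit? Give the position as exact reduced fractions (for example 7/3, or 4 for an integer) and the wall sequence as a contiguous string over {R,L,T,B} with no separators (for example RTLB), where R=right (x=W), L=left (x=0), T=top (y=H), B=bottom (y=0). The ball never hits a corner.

1. t=1/2 → R at (7,21/2); v=(-2,3)
2. t=1/2 → T at (6,12); v=(-2,-3)
3. t=3 → L at (0,3); v=(2,-3)
4. t=1 → B at (2,0); v=(2,3)
5. t=5/2 → R at (7,15/2); v=(-2,3)
6. t=3/2 → T at (4,12); v=(-2,-3)

Final position: (4,12)
Wall sequence: RTLBRT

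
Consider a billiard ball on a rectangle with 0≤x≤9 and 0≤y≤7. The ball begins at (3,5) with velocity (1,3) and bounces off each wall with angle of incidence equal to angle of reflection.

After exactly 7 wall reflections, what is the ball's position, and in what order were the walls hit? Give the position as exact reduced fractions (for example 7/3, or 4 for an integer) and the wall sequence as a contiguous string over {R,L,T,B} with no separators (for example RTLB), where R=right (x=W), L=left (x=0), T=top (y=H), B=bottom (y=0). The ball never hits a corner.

1. t=2/3 → T at (11/3,7); v=(1,-3)
2. t=7/3 → B at (6,0); v=(1,3)
3. t=7/3 → T at (25/3,7); v=(1,-3)
4. t=2/3 → R at (9,5); v=(-1,-3)
5. t=5/3 → B at (22/3,0); v=(-1,3)
6. t=7/3 → T at (5,7); v=(-1,-3)
7. t=7/3 → B at (8/3,0); v=(-1,3)

Final position: (8/3,0)
Wall sequence: TBTRBTB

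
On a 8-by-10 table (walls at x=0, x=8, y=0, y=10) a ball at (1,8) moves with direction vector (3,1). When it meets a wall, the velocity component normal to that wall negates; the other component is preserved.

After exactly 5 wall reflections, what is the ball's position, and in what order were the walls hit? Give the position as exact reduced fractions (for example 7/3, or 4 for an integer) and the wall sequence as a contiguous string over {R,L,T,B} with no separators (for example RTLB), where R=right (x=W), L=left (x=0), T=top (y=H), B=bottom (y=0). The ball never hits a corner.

1. t=2 → T at (7,10); v=(3,-1)
2. t=1/3 → R at (8,29/3); v=(-3,-1)
3. t=8/3 → L at (0,7); v=(3,-1)
4. t=8/3 → R at (8,13/3); v=(-3,-1)
5. t=8/3 → L at (0,5/3); v=(3,-1)

Final position: (0,5/3)
Wall sequence: TRLRL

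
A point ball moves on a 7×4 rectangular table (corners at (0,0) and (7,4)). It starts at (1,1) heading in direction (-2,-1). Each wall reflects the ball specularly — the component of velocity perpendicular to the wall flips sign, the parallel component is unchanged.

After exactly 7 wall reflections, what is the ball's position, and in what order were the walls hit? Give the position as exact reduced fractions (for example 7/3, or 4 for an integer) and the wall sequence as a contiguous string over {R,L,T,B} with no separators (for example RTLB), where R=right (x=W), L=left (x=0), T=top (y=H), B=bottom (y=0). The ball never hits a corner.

1. t=1/2 → L at (0,1/2); v=(2,-1)
2. t=1/2 → B at (1,0); v=(2,1)
3. t=3 → R at (7,3); v=(-2,1)
4. t=1 → T at (5,4); v=(-2,-1)
5. t=5/2 → L at (0,3/2); v=(2,-1)
6. t=3/2 → B at (3,0); v=(2,1)
7. t=2 → R at (7,2); v=(-2,1)

Final position: (7,2)
Wall sequence: LBRTLBR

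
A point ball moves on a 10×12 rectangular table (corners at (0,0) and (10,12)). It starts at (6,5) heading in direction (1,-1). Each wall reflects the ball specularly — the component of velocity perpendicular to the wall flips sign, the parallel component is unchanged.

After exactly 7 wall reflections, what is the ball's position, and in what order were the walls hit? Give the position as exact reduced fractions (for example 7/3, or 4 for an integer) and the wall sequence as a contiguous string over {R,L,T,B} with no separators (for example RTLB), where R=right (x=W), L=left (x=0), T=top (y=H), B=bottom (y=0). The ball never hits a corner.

Final position: (0,5)
Wall sequence: RBLTRBL

1. t=4 → R at (10,1); v=(-1,-1)
2. t=1 → B at (9,0); v=(-1,1)
3. t=9 → L at (0,9); v=(1,1)
4. t=3 → T at (3,12); v=(1,-1)
5. t=7 → R at (10,5); v=(-1,-1)
6. t=5 → B at (5,0); v=(-1,1)
7. t=5 → L at (0,5); v=(1,1)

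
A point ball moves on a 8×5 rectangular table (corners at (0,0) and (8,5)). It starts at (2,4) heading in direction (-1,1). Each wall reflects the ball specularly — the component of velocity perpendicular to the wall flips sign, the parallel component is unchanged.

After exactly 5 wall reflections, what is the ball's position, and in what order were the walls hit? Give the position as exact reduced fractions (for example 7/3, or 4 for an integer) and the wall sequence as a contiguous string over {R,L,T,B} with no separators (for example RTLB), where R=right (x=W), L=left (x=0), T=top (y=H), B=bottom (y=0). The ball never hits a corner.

Final position: (7,5)
Wall sequence: TLBRT

1. t=1 → T at (1,5); v=(-1,-1)
2. t=1 → L at (0,4); v=(1,-1)
3. t=4 → B at (4,0); v=(1,1)
4. t=4 → R at (8,4); v=(-1,1)
5. t=1 → T at (7,5); v=(-1,-1)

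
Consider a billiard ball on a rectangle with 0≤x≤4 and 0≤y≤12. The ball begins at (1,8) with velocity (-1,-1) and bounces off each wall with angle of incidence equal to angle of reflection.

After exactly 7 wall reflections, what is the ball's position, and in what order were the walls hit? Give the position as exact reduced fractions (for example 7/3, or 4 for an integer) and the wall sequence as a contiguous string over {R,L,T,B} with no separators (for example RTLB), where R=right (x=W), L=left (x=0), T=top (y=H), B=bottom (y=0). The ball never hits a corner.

1. t=1 → L at (0,7); v=(1,-1)
2. t=4 → R at (4,3); v=(-1,-1)
3. t=3 → B at (1,0); v=(-1,1)
4. t=1 → L at (0,1); v=(1,1)
5. t=4 → R at (4,5); v=(-1,1)
6. t=4 → L at (0,9); v=(1,1)
7. t=3 → T at (3,12); v=(1,-1)

Final position: (3,12)
Wall sequence: LRBLRLT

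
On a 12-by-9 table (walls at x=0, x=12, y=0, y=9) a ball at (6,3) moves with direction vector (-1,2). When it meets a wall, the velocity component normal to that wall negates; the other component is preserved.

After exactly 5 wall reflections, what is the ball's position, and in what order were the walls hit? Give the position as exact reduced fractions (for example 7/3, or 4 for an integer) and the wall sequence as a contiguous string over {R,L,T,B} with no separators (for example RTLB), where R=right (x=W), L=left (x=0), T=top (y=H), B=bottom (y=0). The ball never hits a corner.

Final position: (21/2,0)
Wall sequence: TLBTB

1. t=3 → T at (3,9); v=(-1,-2)
2. t=3 → L at (0,3); v=(1,-2)
3. t=3/2 → B at (3/2,0); v=(1,2)
4. t=9/2 → T at (6,9); v=(1,-2)
5. t=9/2 → B at (21/2,0); v=(1,2)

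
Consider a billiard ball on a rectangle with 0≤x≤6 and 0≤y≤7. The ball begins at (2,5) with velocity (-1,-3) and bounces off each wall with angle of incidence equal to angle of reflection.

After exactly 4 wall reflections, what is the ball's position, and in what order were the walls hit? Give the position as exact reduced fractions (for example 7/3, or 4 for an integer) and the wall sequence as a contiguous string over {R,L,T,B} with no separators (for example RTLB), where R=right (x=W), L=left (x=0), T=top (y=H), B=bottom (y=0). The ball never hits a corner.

1. t=5/3 → B at (1/3,0); v=(-1,3)
2. t=1/3 → L at (0,1); v=(1,3)
3. t=2 → T at (2,7); v=(1,-3)
4. t=7/3 → B at (13/3,0); v=(1,3)

Final position: (13/3,0)
Wall sequence: BLTB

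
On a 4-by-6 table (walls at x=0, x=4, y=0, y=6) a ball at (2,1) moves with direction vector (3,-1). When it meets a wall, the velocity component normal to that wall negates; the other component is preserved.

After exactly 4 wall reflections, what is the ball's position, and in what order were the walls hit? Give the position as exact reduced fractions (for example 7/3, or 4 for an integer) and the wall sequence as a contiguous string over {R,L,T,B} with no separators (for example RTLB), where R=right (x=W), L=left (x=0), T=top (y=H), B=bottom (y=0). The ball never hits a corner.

Final position: (4,7/3)
Wall sequence: RBLR

1. t=2/3 → R at (4,1/3); v=(-3,-1)
2. t=1/3 → B at (3,0); v=(-3,1)
3. t=1 → L at (0,1); v=(3,1)
4. t=4/3 → R at (4,7/3); v=(-3,1)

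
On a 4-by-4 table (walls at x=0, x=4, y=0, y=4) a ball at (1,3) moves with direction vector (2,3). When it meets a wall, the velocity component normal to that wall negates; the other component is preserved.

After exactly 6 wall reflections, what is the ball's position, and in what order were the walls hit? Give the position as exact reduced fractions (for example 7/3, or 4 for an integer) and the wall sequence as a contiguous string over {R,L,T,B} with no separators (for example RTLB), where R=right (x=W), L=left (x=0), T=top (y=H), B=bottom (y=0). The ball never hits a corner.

Final position: (5/3,0)
Wall sequence: TRBTLB

1. t=1/3 → T at (5/3,4); v=(2,-3)
2. t=7/6 → R at (4,1/2); v=(-2,-3)
3. t=1/6 → B at (11/3,0); v=(-2,3)
4. t=4/3 → T at (1,4); v=(-2,-3)
5. t=1/2 → L at (0,5/2); v=(2,-3)
6. t=5/6 → B at (5/3,0); v=(2,3)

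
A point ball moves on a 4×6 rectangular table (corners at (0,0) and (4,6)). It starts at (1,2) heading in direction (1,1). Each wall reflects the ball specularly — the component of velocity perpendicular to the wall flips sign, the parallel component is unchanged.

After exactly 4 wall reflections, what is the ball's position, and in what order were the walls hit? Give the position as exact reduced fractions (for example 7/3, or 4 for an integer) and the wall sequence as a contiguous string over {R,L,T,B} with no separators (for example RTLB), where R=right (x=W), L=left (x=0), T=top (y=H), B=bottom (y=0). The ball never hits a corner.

1. t=3 → R at (4,5); v=(-1,1)
2. t=1 → T at (3,6); v=(-1,-1)
3. t=3 → L at (0,3); v=(1,-1)
4. t=3 → B at (3,0); v=(1,1)

Final position: (3,0)
Wall sequence: RTLB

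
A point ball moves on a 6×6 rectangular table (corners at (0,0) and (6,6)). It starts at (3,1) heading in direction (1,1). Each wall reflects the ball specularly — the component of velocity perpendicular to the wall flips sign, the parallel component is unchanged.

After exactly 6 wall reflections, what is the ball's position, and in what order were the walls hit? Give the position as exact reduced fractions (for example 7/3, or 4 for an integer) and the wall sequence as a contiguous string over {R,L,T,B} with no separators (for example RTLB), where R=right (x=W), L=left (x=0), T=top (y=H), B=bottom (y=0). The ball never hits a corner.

Final position: (4,6)
Wall sequence: RTLBRT

1. t=3 → R at (6,4); v=(-1,1)
2. t=2 → T at (4,6); v=(-1,-1)
3. t=4 → L at (0,2); v=(1,-1)
4. t=2 → B at (2,0); v=(1,1)
5. t=4 → R at (6,4); v=(-1,1)
6. t=2 → T at (4,6); v=(-1,-1)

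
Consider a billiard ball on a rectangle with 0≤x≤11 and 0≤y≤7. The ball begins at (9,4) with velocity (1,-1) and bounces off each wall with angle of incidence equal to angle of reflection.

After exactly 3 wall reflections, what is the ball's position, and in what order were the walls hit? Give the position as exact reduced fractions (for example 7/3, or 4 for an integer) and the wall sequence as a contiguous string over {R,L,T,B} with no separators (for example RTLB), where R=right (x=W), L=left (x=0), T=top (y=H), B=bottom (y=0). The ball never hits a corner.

Final position: (2,7)
Wall sequence: RBT

1. t=2 → R at (11,2); v=(-1,-1)
2. t=2 → B at (9,0); v=(-1,1)
3. t=7 → T at (2,7); v=(-1,-1)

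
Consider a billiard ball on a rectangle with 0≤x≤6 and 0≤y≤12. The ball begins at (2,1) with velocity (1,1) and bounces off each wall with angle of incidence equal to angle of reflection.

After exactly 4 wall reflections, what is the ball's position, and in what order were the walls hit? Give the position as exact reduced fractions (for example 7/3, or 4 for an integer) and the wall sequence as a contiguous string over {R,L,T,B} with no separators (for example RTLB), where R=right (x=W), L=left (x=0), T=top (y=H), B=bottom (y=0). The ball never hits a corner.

Final position: (6,7)
Wall sequence: RLTR

1. t=4 → R at (6,5); v=(-1,1)
2. t=6 → L at (0,11); v=(1,1)
3. t=1 → T at (1,12); v=(1,-1)
4. t=5 → R at (6,7); v=(-1,-1)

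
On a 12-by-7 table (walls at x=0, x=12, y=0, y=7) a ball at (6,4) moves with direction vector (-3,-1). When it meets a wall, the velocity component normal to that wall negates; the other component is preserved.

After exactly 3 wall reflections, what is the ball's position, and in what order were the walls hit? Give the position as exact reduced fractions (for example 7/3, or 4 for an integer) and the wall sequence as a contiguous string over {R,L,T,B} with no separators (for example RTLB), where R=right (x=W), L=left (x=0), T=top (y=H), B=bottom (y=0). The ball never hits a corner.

Final position: (12,2)
Wall sequence: LBR

1. t=2 → L at (0,2); v=(3,-1)
2. t=2 → B at (6,0); v=(3,1)
3. t=2 → R at (12,2); v=(-3,1)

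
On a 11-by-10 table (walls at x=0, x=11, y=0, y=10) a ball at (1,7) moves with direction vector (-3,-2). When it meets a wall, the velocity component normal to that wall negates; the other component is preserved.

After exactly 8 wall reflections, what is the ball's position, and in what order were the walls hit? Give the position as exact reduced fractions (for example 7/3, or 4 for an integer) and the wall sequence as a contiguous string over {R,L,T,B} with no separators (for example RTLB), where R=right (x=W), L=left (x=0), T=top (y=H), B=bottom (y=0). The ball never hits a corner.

1. t=1/3 → L at (0,19/3); v=(3,-2)
2. t=19/6 → B at (19/2,0); v=(3,2)
3. t=1/2 → R at (11,1); v=(-3,2)
4. t=11/3 → L at (0,25/3); v=(3,2)
5. t=5/6 → T at (5/2,10); v=(3,-2)
6. t=17/6 → R at (11,13/3); v=(-3,-2)
7. t=13/6 → B at (9/2,0); v=(-3,2)
8. t=3/2 → L at (0,3); v=(3,2)

Final position: (0,3)
Wall sequence: LBRLTRBL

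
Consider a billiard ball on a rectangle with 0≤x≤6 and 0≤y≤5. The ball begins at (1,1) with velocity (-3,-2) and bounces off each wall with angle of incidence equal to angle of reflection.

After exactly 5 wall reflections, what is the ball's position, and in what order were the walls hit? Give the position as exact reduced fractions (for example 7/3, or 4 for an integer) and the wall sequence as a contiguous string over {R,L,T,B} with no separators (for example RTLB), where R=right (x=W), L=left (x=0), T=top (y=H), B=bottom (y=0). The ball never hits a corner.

1. t=1/3 → L at (0,1/3); v=(3,-2)
2. t=1/6 → B at (1/2,0); v=(3,2)
3. t=11/6 → R at (6,11/3); v=(-3,2)
4. t=2/3 → T at (4,5); v=(-3,-2)
5. t=4/3 → L at (0,7/3); v=(3,-2)

Final position: (0,7/3)
Wall sequence: LBRTL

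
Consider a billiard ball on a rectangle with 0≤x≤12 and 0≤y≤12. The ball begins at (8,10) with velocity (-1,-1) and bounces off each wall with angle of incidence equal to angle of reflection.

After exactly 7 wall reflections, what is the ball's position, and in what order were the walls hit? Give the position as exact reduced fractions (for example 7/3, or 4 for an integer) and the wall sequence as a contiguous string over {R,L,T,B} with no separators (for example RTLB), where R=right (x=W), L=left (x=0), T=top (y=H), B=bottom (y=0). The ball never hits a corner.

Final position: (12,10)
Wall sequence: LBRTLBR

1. t=8 → L at (0,2); v=(1,-1)
2. t=2 → B at (2,0); v=(1,1)
3. t=10 → R at (12,10); v=(-1,1)
4. t=2 → T at (10,12); v=(-1,-1)
5. t=10 → L at (0,2); v=(1,-1)
6. t=2 → B at (2,0); v=(1,1)
7. t=10 → R at (12,10); v=(-1,1)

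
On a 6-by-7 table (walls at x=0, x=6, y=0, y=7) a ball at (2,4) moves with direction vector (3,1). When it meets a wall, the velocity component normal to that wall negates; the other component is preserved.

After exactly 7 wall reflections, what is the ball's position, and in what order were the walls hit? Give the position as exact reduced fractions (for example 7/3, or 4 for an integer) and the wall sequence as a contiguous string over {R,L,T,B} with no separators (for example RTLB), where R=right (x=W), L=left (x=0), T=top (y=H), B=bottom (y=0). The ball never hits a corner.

1. t=4/3 → R at (6,16/3); v=(-3,1)
2. t=5/3 → T at (1,7); v=(-3,-1)
3. t=1/3 → L at (0,20/3); v=(3,-1)
4. t=2 → R at (6,14/3); v=(-3,-1)
5. t=2 → L at (0,8/3); v=(3,-1)
6. t=2 → R at (6,2/3); v=(-3,-1)
7. t=2/3 → B at (4,0); v=(-3,1)

Final position: (4,0)
Wall sequence: RTLRLRB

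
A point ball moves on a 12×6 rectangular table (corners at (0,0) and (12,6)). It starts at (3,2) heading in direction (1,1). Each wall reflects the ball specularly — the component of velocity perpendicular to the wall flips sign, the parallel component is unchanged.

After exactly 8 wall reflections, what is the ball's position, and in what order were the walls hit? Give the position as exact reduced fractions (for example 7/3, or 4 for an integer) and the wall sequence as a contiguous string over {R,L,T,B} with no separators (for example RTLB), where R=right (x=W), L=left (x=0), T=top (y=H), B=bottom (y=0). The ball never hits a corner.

1. t=4 → T at (7,6); v=(1,-1)
2. t=5 → R at (12,1); v=(-1,-1)
3. t=1 → B at (11,0); v=(-1,1)
4. t=6 → T at (5,6); v=(-1,-1)
5. t=5 → L at (0,1); v=(1,-1)
6. t=1 → B at (1,0); v=(1,1)
7. t=6 → T at (7,6); v=(1,-1)
8. t=5 → R at (12,1); v=(-1,-1)

Final position: (12,1)
Wall sequence: TRBTLBTR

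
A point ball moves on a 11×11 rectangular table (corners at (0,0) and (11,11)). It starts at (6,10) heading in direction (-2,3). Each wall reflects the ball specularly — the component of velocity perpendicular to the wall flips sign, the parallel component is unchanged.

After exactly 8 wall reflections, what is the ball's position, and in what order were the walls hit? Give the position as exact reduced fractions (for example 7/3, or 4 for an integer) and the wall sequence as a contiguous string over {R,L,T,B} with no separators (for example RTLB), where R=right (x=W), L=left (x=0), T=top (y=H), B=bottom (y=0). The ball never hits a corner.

Final position: (2,11)
Wall sequence: TLBTRBLT

1. t=1/3 → T at (16/3,11); v=(-2,-3)
2. t=8/3 → L at (0,3); v=(2,-3)
3. t=1 → B at (2,0); v=(2,3)
4. t=11/3 → T at (28/3,11); v=(2,-3)
5. t=5/6 → R at (11,17/2); v=(-2,-3)
6. t=17/6 → B at (16/3,0); v=(-2,3)
7. t=8/3 → L at (0,8); v=(2,3)
8. t=1 → T at (2,11); v=(2,-3)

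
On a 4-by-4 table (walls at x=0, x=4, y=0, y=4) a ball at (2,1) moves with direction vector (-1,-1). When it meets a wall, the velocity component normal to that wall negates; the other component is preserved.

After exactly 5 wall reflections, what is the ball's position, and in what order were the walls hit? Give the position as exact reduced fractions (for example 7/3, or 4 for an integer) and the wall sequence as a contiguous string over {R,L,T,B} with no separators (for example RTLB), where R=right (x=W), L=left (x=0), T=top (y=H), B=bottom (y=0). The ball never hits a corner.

1. t=1 → B at (1,0); v=(-1,1)
2. t=1 → L at (0,1); v=(1,1)
3. t=3 → T at (3,4); v=(1,-1)
4. t=1 → R at (4,3); v=(-1,-1)
5. t=3 → B at (1,0); v=(-1,1)

Final position: (1,0)
Wall sequence: BLTRB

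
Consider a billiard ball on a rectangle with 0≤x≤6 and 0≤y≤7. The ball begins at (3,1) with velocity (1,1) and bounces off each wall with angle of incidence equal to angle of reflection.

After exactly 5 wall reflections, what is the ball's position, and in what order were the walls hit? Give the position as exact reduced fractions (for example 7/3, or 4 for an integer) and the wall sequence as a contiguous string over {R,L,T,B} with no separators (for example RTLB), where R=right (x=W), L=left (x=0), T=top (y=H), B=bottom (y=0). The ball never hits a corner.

1. t=3 → R at (6,4); v=(-1,1)
2. t=3 → T at (3,7); v=(-1,-1)
3. t=3 → L at (0,4); v=(1,-1)
4. t=4 → B at (4,0); v=(1,1)
5. t=2 → R at (6,2); v=(-1,1)

Final position: (6,2)
Wall sequence: RTLBR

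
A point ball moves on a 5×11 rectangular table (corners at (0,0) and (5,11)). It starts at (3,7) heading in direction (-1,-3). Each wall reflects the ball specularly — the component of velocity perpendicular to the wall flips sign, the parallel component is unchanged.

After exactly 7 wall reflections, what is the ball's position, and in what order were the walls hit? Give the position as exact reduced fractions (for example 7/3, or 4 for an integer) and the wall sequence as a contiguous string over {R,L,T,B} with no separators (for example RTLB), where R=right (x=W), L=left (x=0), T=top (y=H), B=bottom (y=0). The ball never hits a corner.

1. t=7/3 → B at (2/3,0); v=(-1,3)
2. t=2/3 → L at (0,2); v=(1,3)
3. t=3 → T at (3,11); v=(1,-3)
4. t=2 → R at (5,5); v=(-1,-3)
5. t=5/3 → B at (10/3,0); v=(-1,3)
6. t=10/3 → L at (0,10); v=(1,3)
7. t=1/3 → T at (1/3,11); v=(1,-3)

Final position: (1/3,11)
Wall sequence: BLTRBLT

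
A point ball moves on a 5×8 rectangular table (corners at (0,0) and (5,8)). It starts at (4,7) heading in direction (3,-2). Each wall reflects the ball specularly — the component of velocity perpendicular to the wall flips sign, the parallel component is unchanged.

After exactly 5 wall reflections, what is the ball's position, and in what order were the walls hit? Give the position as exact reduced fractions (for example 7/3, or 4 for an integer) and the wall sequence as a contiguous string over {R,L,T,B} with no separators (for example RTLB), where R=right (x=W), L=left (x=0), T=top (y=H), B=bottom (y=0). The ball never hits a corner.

Final position: (0,11/3)
Wall sequence: RLBRL

1. t=1/3 → R at (5,19/3); v=(-3,-2)
2. t=5/3 → L at (0,3); v=(3,-2)
3. t=3/2 → B at (9/2,0); v=(3,2)
4. t=1/6 → R at (5,1/3); v=(-3,2)
5. t=5/3 → L at (0,11/3); v=(3,2)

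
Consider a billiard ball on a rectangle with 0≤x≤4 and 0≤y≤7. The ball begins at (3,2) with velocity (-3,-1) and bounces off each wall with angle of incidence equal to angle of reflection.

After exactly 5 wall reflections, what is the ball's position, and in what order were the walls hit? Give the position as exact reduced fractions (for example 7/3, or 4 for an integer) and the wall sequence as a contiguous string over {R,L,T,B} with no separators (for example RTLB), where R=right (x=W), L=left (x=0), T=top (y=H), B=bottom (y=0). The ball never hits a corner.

1. t=1 → L at (0,1); v=(3,-1)
2. t=1 → B at (3,0); v=(3,1)
3. t=1/3 → R at (4,1/3); v=(-3,1)
4. t=4/3 → L at (0,5/3); v=(3,1)
5. t=4/3 → R at (4,3); v=(-3,1)

Final position: (4,3)
Wall sequence: LBRLR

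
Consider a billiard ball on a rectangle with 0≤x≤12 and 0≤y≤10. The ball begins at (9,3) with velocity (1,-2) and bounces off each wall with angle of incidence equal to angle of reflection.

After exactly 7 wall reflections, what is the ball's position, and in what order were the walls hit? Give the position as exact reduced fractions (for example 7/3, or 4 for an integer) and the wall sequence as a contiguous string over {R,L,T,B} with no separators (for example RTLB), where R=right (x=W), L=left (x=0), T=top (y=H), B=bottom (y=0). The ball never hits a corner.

1. t=3/2 → B at (21/2,0); v=(1,2)
2. t=3/2 → R at (12,3); v=(-1,2)
3. t=7/2 → T at (17/2,10); v=(-1,-2)
4. t=5 → B at (7/2,0); v=(-1,2)
5. t=7/2 → L at (0,7); v=(1,2)
6. t=3/2 → T at (3/2,10); v=(1,-2)
7. t=5 → B at (13/2,0); v=(1,2)

Final position: (13/2,0)
Wall sequence: BRTBLTB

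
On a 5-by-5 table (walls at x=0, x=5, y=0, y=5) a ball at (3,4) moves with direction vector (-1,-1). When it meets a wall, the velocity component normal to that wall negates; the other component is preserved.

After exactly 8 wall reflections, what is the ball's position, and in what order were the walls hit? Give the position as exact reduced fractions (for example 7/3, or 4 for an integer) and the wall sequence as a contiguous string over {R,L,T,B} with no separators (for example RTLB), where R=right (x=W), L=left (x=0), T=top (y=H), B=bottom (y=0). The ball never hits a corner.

1. t=3 → L at (0,1); v=(1,-1)
2. t=1 → B at (1,0); v=(1,1)
3. t=4 → R at (5,4); v=(-1,1)
4. t=1 → T at (4,5); v=(-1,-1)
5. t=4 → L at (0,1); v=(1,-1)
6. t=1 → B at (1,0); v=(1,1)
7. t=4 → R at (5,4); v=(-1,1)
8. t=1 → T at (4,5); v=(-1,-1)

Final position: (4,5)
Wall sequence: LBRTLBRT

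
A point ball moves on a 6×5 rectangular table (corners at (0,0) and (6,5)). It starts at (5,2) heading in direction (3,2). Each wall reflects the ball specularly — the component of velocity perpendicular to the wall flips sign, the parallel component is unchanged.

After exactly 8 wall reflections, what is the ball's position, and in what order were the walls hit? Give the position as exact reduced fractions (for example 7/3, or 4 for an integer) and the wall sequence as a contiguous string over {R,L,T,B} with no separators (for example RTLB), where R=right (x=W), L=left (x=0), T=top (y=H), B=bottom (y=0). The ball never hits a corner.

1. t=1/3 → R at (6,8/3); v=(-3,2)
2. t=7/6 → T at (5/2,5); v=(-3,-2)
3. t=5/6 → L at (0,10/3); v=(3,-2)
4. t=5/3 → B at (5,0); v=(3,2)
5. t=1/3 → R at (6,2/3); v=(-3,2)
6. t=2 → L at (0,14/3); v=(3,2)
7. t=1/6 → T at (1/2,5); v=(3,-2)
8. t=11/6 → R at (6,4/3); v=(-3,-2)

Final position: (6,4/3)
Wall sequence: RTLBRLTR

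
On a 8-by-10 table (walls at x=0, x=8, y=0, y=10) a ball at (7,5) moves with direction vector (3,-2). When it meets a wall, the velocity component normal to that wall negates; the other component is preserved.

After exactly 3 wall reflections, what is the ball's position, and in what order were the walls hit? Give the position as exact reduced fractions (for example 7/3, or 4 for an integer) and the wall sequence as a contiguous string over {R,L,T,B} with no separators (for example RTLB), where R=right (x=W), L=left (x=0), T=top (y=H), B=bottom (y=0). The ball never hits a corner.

Final position: (0,1)
Wall sequence: RBL

1. t=1/3 → R at (8,13/3); v=(-3,-2)
2. t=13/6 → B at (3/2,0); v=(-3,2)
3. t=1/2 → L at (0,1); v=(3,2)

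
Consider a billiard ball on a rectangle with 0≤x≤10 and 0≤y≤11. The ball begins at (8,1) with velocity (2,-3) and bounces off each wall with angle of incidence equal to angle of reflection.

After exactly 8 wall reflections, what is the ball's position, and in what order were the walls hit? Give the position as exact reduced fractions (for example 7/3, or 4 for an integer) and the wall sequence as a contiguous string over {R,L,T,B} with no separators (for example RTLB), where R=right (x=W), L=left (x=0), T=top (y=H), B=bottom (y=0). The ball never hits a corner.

Final position: (2,0)
Wall sequence: BRTLBRTB

1. t=1/3 → B at (26/3,0); v=(2,3)
2. t=2/3 → R at (10,2); v=(-2,3)
3. t=3 → T at (4,11); v=(-2,-3)
4. t=2 → L at (0,5); v=(2,-3)
5. t=5/3 → B at (10/3,0); v=(2,3)
6. t=10/3 → R at (10,10); v=(-2,3)
7. t=1/3 → T at (28/3,11); v=(-2,-3)
8. t=11/3 → B at (2,0); v=(-2,3)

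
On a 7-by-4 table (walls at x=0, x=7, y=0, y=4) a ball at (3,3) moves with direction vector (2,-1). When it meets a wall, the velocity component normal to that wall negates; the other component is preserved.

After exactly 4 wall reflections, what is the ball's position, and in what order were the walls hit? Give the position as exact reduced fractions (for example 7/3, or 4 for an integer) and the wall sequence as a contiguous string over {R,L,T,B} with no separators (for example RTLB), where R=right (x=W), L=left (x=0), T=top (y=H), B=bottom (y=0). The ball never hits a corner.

Final position: (3,4)
Wall sequence: RBLT

1. t=2 → R at (7,1); v=(-2,-1)
2. t=1 → B at (5,0); v=(-2,1)
3. t=5/2 → L at (0,5/2); v=(2,1)
4. t=3/2 → T at (3,4); v=(2,-1)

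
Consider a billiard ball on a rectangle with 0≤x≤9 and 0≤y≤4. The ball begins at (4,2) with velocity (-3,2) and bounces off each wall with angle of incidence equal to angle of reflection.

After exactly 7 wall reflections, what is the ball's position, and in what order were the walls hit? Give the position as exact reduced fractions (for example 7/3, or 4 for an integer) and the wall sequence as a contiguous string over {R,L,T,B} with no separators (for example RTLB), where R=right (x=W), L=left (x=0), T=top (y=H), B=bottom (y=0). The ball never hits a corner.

1. t=1 → T at (1,4); v=(-3,-2)
2. t=1/3 → L at (0,10/3); v=(3,-2)
3. t=5/3 → B at (5,0); v=(3,2)
4. t=4/3 → R at (9,8/3); v=(-3,2)
5. t=2/3 → T at (7,4); v=(-3,-2)
6. t=2 → B at (1,0); v=(-3,2)
7. t=1/3 → L at (0,2/3); v=(3,2)

Final position: (0,2/3)
Wall sequence: TLBRTBL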